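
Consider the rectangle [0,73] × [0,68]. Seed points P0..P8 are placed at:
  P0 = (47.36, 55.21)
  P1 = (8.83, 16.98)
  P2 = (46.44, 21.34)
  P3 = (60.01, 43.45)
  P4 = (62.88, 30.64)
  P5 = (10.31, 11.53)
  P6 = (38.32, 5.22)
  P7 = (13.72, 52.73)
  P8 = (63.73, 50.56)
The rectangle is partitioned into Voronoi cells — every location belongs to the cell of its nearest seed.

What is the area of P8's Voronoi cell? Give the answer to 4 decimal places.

1. box [0,73]×[0,68]: [(0, 0) (73, 0) (73, 68) (0, 68)]
2. ⊥bis P8·P0 via (55.545,52.885): [(40.5227, 0) (73, 0) (73, 68) (59.8385, 68)]  |A|=1551.7193
3. ⊥bis P8·P1 via (36.28,33.77): [(45.7277, 18.3239) (56.9357, 0) (73, 0) (73, 68) (59.8385, 68)]  |A|=1401.3441
4. ⊥bis P8·P2 via (55.085,35.95): [(51.3605, 38.1538) (73, 25.3494) (73, 68) (59.8385, 68)]  |A|=657.8786
5. ⊥bis P8·P3 via (61.87,47.005): [(54.9093, 50.6469) (73, 41.1817) (73, 68) (59.8385, 68)]  |A|=356.7777
6. ⊥bis P8·P4 via (63.305,40.6): [(54.9093, 50.6469) (73, 41.1817) (73, 68) (59.8385, 68)]  |A|=356.7777
7. ⊥bis P8·P5 via (37.02,31.045): [(54.9093, 50.6469) (73, 41.1817) (73, 68) (59.8385, 68)]  |A|=356.7777
8. ⊥bis P8·P6 via (51.025,27.89): [(54.9093, 50.6469) (73, 41.1817) (73, 68) (59.8385, 68)]  |A|=356.7777
9. ⊥bis P8·P7 via (38.725,51.645): [(54.9093, 50.6469) (73, 41.1817) (73, 68) (59.8385, 68)]  |A|=356.7777
10. canonical 4-gon: [(54.9093, 50.6469) (73, 41.1817) (73, 68) (59.8385, 68)]
11. shoelace: 356.7777

Area of P8's cell: 356.7777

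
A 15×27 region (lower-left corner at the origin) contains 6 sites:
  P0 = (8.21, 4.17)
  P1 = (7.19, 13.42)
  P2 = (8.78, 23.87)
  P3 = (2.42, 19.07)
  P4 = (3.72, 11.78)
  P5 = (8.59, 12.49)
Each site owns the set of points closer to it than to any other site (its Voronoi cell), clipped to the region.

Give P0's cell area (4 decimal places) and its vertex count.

Area of P0's cell: 111.3054 (5 vertices)

1. box [0,15]×[0,27]: [(0, 0) (15, 0) (15, 27) (0, 27)]
2. ⊥bis P0·P1 via (7.7,8.795): [(0, 7.9459) (0, 0) (15, 0) (15, 9.6)]  |A|=131.5942
3. ⊥bis P0·P2 via (8.495,14.02): [(0, 7.9459) (0, 0) (15, 0) (15, 9.6)]  |A|=131.5942
4. ⊥bis P0·P3 via (5.315,11.62): [(0, 7.9459) (0, 0) (15, 0) (15, 9.6)]  |A|=131.5942
5. ⊥bis P0·P4 via (5.965,7.975): [(7.2755, 8.7482) (0, 4.4556) (0, 0) (15, 0) (15, 9.6)]  |A|=118.8973
6. ⊥bis P0·P5 via (8.4,8.33): [(6.6984, 8.4077) (0, 4.4556) (0, 0) (15, 0) (15, 8.0286)]  |A|=111.3054
7. canonical 5-gon: [(6.6984, 8.4077) (0, 4.4556) (0, 0) (15, 0) (15, 8.0286)]
8. shoelace: 111.3054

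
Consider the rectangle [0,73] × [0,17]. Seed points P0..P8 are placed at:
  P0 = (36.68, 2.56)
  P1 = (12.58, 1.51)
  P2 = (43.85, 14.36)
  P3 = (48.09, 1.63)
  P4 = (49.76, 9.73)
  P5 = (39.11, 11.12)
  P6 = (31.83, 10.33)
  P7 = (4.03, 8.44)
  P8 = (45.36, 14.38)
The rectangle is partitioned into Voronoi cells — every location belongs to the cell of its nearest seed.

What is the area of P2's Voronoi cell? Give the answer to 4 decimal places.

Area of P2's cell: 26.5756

1. box [0,73]×[0,17]: [(0, 0) (73, 0) (73, 17) (0, 17)]
2. ⊥bis P2·P0 via (40.265,8.46): [(54.188, 0) (73, 0) (73, 17) (26.2103, 17)]  |A|=557.6141
3. ⊥bis P2·P1 via (28.215,7.935): [(54.188, 0) (73, 0) (73, 17) (26.2103, 17)]  |A|=557.6141
4. ⊥bis P2·P3 via (45.97,7.995): [(42.7793, 6.9323) (73, 16.9979) (73, 17) (26.2103, 17)]  |A|=235.5645
5. ⊥bis P2·P4 via (46.805,12.045): [(42.7793, 6.9323) (42.8068, 6.9414) (50.6868, 17) (26.2103, 17)]  |A|=123.3137
6. ⊥bis P2·P5 via (41.48,12.74): [(44.2149, 8.7389) (50.6868, 17) (38.5681, 17)]  |A|=50.0571
7. ⊥bis P2·P6 via (37.84,12.345): [(44.2149, 8.7389) (50.6868, 17) (38.5681, 17)]  |A|=50.0571
8. ⊥bis P2·P7 via (23.94,11.4): [(44.2149, 8.7389) (50.6868, 17) (38.5681, 17)]  |A|=50.0571
9. ⊥bis P2·P8 via (44.605,14.37): [(44.2149, 8.7389) (44.6719, 9.3221) (44.5702, 17) (38.5681, 17)]  |A|=26.5756
10. canonical 4-gon: [(44.2149, 8.7389) (44.6719, 9.3221) (44.5702, 17) (38.5681, 17)]
11. shoelace: 26.5756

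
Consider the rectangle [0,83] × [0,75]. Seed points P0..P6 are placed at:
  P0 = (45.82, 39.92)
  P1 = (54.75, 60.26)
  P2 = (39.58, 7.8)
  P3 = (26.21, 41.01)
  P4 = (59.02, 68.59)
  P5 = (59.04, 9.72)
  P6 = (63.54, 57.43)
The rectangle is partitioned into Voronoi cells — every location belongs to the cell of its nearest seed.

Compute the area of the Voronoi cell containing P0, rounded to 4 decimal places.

Area of P0's cell: 704.9552

1. box [0,83]×[0,75]: [(0, 0) (83, 0) (83, 75) (0, 75)]
2. ⊥bis P0·P1 via (50.285,50.09): [(0, 72.1669) (0, 0) (83, 0) (83, 35.7269)]  |A|=4477.5956
3. ⊥bis P0·P2 via (42.7,23.86): [(0, 72.1669) (0, 32.1554) (83, 16.0309) (83, 35.7269)]  |A|=2477.8661
4. ⊥bis P0·P3 via (36.015,40.465): [(36.8772, 55.9765) (35.1733, 25.3222) (83, 16.0309) (83, 35.7269)]  |A|=1195.1814
5. ⊥bis P0·P4 via (52.42,54.255): [(36.8772, 55.9765) (35.1733, 25.3222) (83, 16.0309) (83, 35.7269)]  |A|=1195.1814
6. ⊥bis P0·P5 via (52.43,24.82): [(80.1771, 36.9663) (36.8772, 55.9765) (35.1733, 25.3222) (47.9202, 22.8459)]  |A|=809.7961
7. ⊥bis P0·P6 via (54.68,48.675): [(70.4553, 32.7105) (55.5781, 47.7661) (36.8772, 55.9765) (35.1733, 25.3222) (47.9202, 22.8459)]  |A|=704.9552
8. canonical 5-gon: [(70.4553, 32.7105) (55.5781, 47.7661) (36.8772, 55.9765) (35.1733, 25.3222) (47.9202, 22.8459)]
9. shoelace: 704.9552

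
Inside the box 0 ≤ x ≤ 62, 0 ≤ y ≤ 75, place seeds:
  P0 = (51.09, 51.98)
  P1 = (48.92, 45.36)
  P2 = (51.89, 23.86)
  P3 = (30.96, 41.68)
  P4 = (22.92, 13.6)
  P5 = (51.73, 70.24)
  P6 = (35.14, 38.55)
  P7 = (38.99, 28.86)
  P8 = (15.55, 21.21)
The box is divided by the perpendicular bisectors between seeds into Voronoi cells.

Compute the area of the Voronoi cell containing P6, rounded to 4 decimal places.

1. box [0,62]×[0,75]: [(0, 0) (62, 0) (62, 75) (0, 75)]
2. ⊥bis P6·P0 via (43.115,45.265): [(0, 0) (62, 0) (62, 22.8364) (18.0779, 75) (0, 75)]  |A|=3504.4343
3. ⊥bis P6·P1 via (42.03,41.955): [(0, 0) (62, 0) (62, 1.5458) (36.5283, 53.0876) (18.0779, 75) (0, 75)]  |A|=3233.2806
4. ⊥bis P6·P2 via (43.515,31.205): [(0, 0) (16.1477, 0) (45.9631, 33.9964) (36.5283, 53.0876) (18.0779, 75) (0, 75)]  |A|=2441.48
5. ⊥bis P6·P3 via (33.05,40.115): [(3.0117, 0) (16.1477, 0) (45.9631, 33.9964) (39.0075, 48.071)]  |A|=643.7833
6. ⊥bis P6·P4 via (29.03,26.075): [(24.2792, 28.4019) (36.0154, 22.6537) (45.9631, 33.9964) (39.0075, 48.071)]  |A|=267.204
7. ⊥bis P6·P5 via (43.435,54.395): [(24.2792, 28.4019) (36.0154, 22.6537) (45.9631, 33.9964) (39.0075, 48.071)]  |A|=267.204
8. ⊥bis P6·P7 via (37.065,33.705): [(24.517, 28.7195) (44.6231, 36.7079) (39.0075, 48.071)]  |A|=136.6634
9. ⊥bis P6·P8 via (25.345,29.88): [(25.3672, 29.8549) (25.8895, 29.2648) (44.6231, 36.7079) (39.0075, 48.071)]  |A|=136.116
10. canonical 4-gon: [(25.3672, 29.8549) (25.8895, 29.2648) (44.6231, 36.7079) (39.0075, 48.071)]
11. shoelace: 136.116

Area of P6's cell: 136.1160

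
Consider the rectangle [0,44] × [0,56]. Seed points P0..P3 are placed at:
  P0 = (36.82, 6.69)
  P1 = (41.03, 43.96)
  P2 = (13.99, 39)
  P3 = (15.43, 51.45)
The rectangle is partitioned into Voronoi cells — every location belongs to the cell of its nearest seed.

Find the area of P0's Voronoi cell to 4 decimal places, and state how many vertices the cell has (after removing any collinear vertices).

1. box [0,44]×[0,56]: [(0, 0) (44, 0) (44, 56) (0, 56)]
2. ⊥bis P0·P1 via (38.925,25.325): [(0, 29.7219) (0, 0) (44, 0) (44, 24.7517)]  |A|=1198.4209
3. ⊥bis P0·P2 via (25.405,22.845): [(30.2945, 26.2999) (0, 4.894) (0, 0) (44, 0) (44, 24.7517)]  |A|=822.3459
4. ⊥bis P0·P3 via (26.125,29.07): [(30.2945, 26.2999) (0, 4.894) (0, 0) (44, 0) (44, 24.7517)]  |A|=822.3459
5. canonical 5-gon: [(30.2945, 26.2999) (0, 4.894) (0, 0) (44, 0) (44, 24.7517)]
6. shoelace: 822.3459

Area of P0's cell: 822.3459 (5 vertices)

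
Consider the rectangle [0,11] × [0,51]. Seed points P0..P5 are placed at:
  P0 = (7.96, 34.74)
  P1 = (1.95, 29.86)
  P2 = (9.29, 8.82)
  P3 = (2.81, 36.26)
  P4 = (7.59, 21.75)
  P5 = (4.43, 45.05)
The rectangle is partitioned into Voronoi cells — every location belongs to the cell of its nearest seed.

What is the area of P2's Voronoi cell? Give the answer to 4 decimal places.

Area of P2's cell: 163.8830

1. box [0,11]×[0,51]: [(0, 0) (11, 0) (11, 51) (0, 51)]
2. ⊥bis P2·P0 via (8.625,21.78): [(0, 21.3374) (0, 0) (11, 0) (11, 21.9019)]  |A|=237.8162
3. ⊥bis P2·P1 via (5.62,19.34): [(0, 17.3794) (0, 0) (11, 0) (11, 21.2169)]  |A|=212.2795
4. ⊥bis P2·P3 via (6.05,22.54): [(0, 17.3794) (0, 0) (11, 0) (11, 21.2169)]  |A|=212.2795
5. ⊥bis P2·P4 via (8.44,15.285): [(0, 14.1753) (0, 0) (11, 0) (11, 15.6216)]  |A|=163.883
6. ⊥bis P2·P5 via (6.86,26.935): [(0, 14.1753) (0, 0) (11, 0) (11, 15.6216)]  |A|=163.883
7. canonical 4-gon: [(0, 14.1753) (0, 0) (11, 0) (11, 15.6216)]
8. shoelace: 163.883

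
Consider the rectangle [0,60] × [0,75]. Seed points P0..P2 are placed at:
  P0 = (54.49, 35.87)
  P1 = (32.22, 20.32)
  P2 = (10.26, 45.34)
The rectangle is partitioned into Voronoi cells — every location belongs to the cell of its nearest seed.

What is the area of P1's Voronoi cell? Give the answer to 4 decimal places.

Area of P1's cell: 1583.0430

1. box [0,60]×[0,75]: [(0, 0) (60, 0) (60, 75) (0, 75)]
2. ⊥bis P1·P0 via (43.355,28.095): [(0, 0) (60, 0) (60, 4.2568) (10.6036, 75) (0, 75)]  |A|=2752.7715
3. ⊥bis P1·P2 via (21.24,32.83): [(0, 14.1877) (0, 0) (60, 0) (60, 4.2568) (32.9018, 43.0656)]  |A|=1583.043
4. canonical 5-gon: [(0, 14.1877) (0, 0) (60, 0) (60, 4.2568) (32.9018, 43.0656)]
5. shoelace: 1583.043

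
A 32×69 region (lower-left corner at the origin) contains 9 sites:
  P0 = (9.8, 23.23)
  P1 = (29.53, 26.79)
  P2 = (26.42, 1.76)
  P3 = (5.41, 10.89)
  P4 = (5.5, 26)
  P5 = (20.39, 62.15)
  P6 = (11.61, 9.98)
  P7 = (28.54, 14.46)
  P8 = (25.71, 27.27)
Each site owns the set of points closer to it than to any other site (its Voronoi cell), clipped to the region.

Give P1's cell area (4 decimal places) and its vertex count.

1. box [0,32]×[0,69]: [(0, 0) (32, 0) (32, 69) (0, 69)]
2. ⊥bis P1·P0 via (19.665,25.01): [(24.1777, 0) (32, 0) (32, 69) (11.7276, 69)]  |A|=969.2662
3. ⊥bis P1·P2 via (27.975,14.275): [(21.4558, 15.085) (32, 13.7749) (32, 69) (11.7276, 69)]  |A|=837.644
4. ⊥bis P1·P3 via (17.47,18.84): [(21.4558, 15.085) (32, 13.7749) (32, 69) (11.7276, 69)]  |A|=837.644
5. ⊥bis P1·P4 via (17.515,26.395): [(17.0917, 39.2717) (21.4558, 15.085) (32, 13.7749) (32, 69) (16.1143, 69)]  |A|=772.4394
6. ⊥bis P1·P5 via (24.96,44.47): [(16.9885, 42.4095) (17.0917, 39.2717) (21.4558, 15.085) (32, 13.7749) (32, 46.2897)]  |A|=390.7781
7. ⊥bis P1·P6 via (20.57,18.385): [(16.9885, 42.4095) (17.0917, 39.2717) (20.9295, 18.0017) (23.9571, 14.7742) (32, 13.7749) (32, 46.2897)]  |A|=387.2121
8. ⊥bis P1·P7 via (29.035,20.625): [(16.9885, 42.4095) (17.0917, 39.2717) (20.3301, 21.3239) (32, 20.3869) (32, 46.2897)]  |A|=320.0424
9. ⊥bis P1·P8 via (27.62,27.03): [(29.9743, 45.7661) (26.8374, 20.8015) (32, 20.3869) (32, 46.2897)]  |A|=91.3279
10. canonical 4-gon: [(29.9743, 45.7661) (26.8374, 20.8015) (32, 20.3869) (32, 46.2897)]
11. shoelace: 91.3279

Area of P1's cell: 91.3279 (4 vertices)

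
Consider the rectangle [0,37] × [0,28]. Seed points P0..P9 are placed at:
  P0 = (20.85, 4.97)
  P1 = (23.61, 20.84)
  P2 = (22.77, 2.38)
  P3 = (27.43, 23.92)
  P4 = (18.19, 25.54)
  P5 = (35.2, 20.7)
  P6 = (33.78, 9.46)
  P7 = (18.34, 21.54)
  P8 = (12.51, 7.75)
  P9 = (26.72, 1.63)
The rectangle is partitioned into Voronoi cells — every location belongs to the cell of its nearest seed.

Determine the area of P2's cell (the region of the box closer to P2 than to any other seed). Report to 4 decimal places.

1. box [0,37]×[0,28]: [(0, 0) (37, 0) (37, 28) (0, 28)]
2. ⊥bis P2·P0 via (21.81,3.675): [(16.8526, 0) (37, 0) (37, 14.9355)]  |A|=150.4563
3. ⊥bis P2·P1 via (23.19,11.61): [(31.9748, 11.2103) (16.8526, 0) (37, 0) (37, 10.9816)]  |A|=140.5215
4. ⊥bis P2·P3 via (25.1,13.15): [(34.6231, 11.0897) (31.9748, 11.2103) (16.8526, 0) (37, 0) (37, 10.5755)]  |A|=140.039
5. ⊥bis P2·P4 via (20.48,13.96): [(34.6231, 11.0897) (31.9748, 11.2103) (16.8526, 0) (37, 0) (37, 10.5755)]  |A|=140.039
6. ⊥bis P2·P5 via (28.985,11.54): [(30.7783, 10.3233) (16.8526, 0) (37, 0) (37, 6.1019)]  |A|=122.9759
7. ⊥bis P2·P6 via (28.275,5.92): [(27.1656, 7.6452) (16.8526, 0) (32.0819, 0)]  |A|=58.2154
8. ⊥bis P2·P7 via (20.555,11.96): [(27.1656, 7.6452) (16.8526, 0) (32.0819, 0)]  |A|=58.2154
9. ⊥bis P2·P8 via (17.64,5.065): [(27.1656, 7.6452) (16.8526, 0) (32.0819, 0)]  |A|=58.2154
10. ⊥bis P2·P9 via (24.745,2.005): [(25.5948, 6.4807) (16.8526, 0) (24.3643, 0)]  |A|=24.3408
11. canonical 3-gon: [(25.5948, 6.4807) (16.8526, 0) (24.3643, 0)]
12. shoelace: 24.3408

Area of P2's cell: 24.3408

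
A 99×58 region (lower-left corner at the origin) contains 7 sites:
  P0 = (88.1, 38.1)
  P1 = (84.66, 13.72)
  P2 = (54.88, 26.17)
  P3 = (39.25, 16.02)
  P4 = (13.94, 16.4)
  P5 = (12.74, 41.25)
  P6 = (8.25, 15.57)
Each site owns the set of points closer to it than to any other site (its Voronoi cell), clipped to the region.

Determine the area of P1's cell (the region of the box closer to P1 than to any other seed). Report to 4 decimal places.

1. box [0,99]×[0,58]: [(0, 0) (99, 0) (99, 58) (0, 58)]
2. ⊥bis P1·P0 via (86.38,25.91): [(0, 38.0982) (0, 0) (99, 0) (99, 24.1293)]  |A|=3080.2603
3. ⊥bis P1·P2 via (69.77,19.945): [(73.0501, 27.7908) (61.4317, 0) (99, 0) (99, 24.1293)]  |A|=835.1047
4. ⊥bis P1·P3 via (61.955,14.87): [(73.0501, 27.7908) (61.4317, 0) (99, 0) (99, 24.1293)]  |A|=835.1047
5. ⊥bis P1·P4 via (49.3,15.06): [(73.0501, 27.7908) (61.4317, 0) (99, 0) (99, 24.1293)]  |A|=835.1047
6. ⊥bis P1·P5 via (48.7,27.485): [(73.0501, 27.7908) (61.4317, 0) (99, 0) (99, 24.1293)]  |A|=835.1047
7. ⊥bis P1·P6 via (46.455,14.645): [(73.0501, 27.7908) (61.4317, 0) (99, 0) (99, 24.1293)]  |A|=835.1047
8. canonical 4-gon: [(73.0501, 27.7908) (61.4317, 0) (99, 0) (99, 24.1293)]
9. shoelace: 835.1047

Area of P1's cell: 835.1047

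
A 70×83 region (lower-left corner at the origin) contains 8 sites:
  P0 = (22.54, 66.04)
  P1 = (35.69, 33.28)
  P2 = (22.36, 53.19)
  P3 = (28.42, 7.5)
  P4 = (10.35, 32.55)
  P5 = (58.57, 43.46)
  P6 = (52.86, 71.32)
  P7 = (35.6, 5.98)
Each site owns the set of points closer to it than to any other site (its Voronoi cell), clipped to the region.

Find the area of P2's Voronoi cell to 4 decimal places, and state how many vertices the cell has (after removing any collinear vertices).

Area of P2's cell: 581.3509 (6 vertices)

1. box [0,70]×[0,83]: [(0, 0) (70, 0) (70, 83) (0, 83)]
2. ⊥bis P2·P0 via (22.45,59.615): [(0, 59.9295) (0, 0) (70, 0) (70, 58.9489)]  |A|=4160.7442
3. ⊥bis P2·P1 via (29.025,43.235): [(52.8544, 59.1891) (0, 59.9295) (0, 23.8024)]  |A|=954.738
4. ⊥bis P2·P3 via (25.39,30.345): [(5.9139, 27.7618) (52.8544, 59.1891) (0, 59.9295) (0, 26.9774)]  |A|=945.3495
5. ⊥bis P2·P4 via (16.355,42.87): [(22.842, 39.0954) (52.8544, 59.1891) (0, 59.9295) (0, 52.3866)]  |A|=628.2779
6. ⊥bis P2·P5 via (40.465,48.325): [(22.842, 39.0954) (41.3068, 51.4578) (43.4198, 59.3213) (0, 59.9295) (0, 52.3866)]  |A|=591.0441
7. ⊥bis P2·P6 via (37.61,62.255): [(22.842, 39.0954) (41.3068, 51.4578) (42.154, 54.6106) (39.3198, 59.3787) (0, 59.9295) (0, 52.3866)]  |A|=581.3509
8. ⊥bis P2·P7 via (28.98,29.585): [(22.842, 39.0954) (41.3068, 51.4578) (42.154, 54.6106) (39.3198, 59.3787) (0, 59.9295) (0, 52.3866)]  |A|=581.3509
9. canonical 6-gon: [(22.842, 39.0954) (41.3068, 51.4578) (42.154, 54.6106) (39.3198, 59.3787) (0, 59.9295) (0, 52.3866)]
10. shoelace: 581.3509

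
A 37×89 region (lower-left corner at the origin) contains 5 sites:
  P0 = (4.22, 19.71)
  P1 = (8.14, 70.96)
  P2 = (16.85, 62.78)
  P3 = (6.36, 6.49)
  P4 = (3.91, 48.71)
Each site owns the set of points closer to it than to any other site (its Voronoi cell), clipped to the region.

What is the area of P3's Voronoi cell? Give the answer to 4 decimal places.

Area of P3's cell: 563.8201

1. box [0,37]×[0,89]: [(0, 0) (37, 0) (37, 89) (0, 89)]
2. ⊥bis P3·P0 via (5.29,13.1): [(0, 12.2437) (0, 0) (37, 0) (37, 18.2331)]  |A|=563.8201
3. ⊥bis P3·P1 via (7.25,38.725): [(0, 12.2437) (0, 0) (37, 0) (37, 18.2331)]  |A|=563.8201
4. ⊥bis P3·P2 via (11.605,34.635): [(0, 12.2437) (0, 0) (37, 0) (37, 18.2331)]  |A|=563.8201
5. ⊥bis P3·P4 via (5.135,27.6): [(0, 12.2437) (0, 0) (37, 0) (37, 18.2331)]  |A|=563.8201
6. canonical 4-gon: [(0, 12.2437) (0, 0) (37, 0) (37, 18.2331)]
7. shoelace: 563.8201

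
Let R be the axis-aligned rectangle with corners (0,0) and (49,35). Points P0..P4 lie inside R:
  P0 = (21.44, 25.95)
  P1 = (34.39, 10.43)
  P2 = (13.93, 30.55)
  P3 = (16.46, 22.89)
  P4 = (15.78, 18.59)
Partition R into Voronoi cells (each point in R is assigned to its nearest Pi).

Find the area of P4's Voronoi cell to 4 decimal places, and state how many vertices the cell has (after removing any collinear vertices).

1. box [0,49]×[0,35]: [(0, 0) (49, 0) (49, 35) (0, 35)]
2. ⊥bis P4·P0 via (18.61,22.27): [(0, 0) (47.5689, 0) (2.0565, 35) (0, 35)]  |A|=868.444
3. ⊥bis P4·P1 via (25.085,14.51): [(0, 0) (18.7227, 0) (25.9968, 16.5894) (2.0565, 35) (0, 35)]  |A|=629.1738
4. ⊥bis P4·P2 via (14.855,24.57): [(0, 22.2722) (0, 0) (18.7227, 0) (25.9968, 16.5894) (15.4912, 24.6684)]  |A|=519.9658
5. ⊥bis P4·P3 via (16.12,20.74): [(3.2511, 22.7751) (0, 22.2722) (0, 0) (18.7227, 0) (25.9968, 16.5894) (21.7592, 19.8482)]  |A|=484.5323
6. canonical 6-gon: [(3.2511, 22.7751) (0, 22.2722) (0, 0) (18.7227, 0) (25.9968, 16.5894) (21.7592, 19.8482)]
7. shoelace: 484.5323

Area of P4's cell: 484.5323 (6 vertices)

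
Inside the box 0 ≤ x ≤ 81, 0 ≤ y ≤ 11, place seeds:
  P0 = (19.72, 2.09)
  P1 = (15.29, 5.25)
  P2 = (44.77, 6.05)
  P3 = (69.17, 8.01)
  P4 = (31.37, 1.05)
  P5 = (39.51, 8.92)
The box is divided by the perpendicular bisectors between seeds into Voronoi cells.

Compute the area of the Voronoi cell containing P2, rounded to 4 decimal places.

1. box [0,81]×[0,11]: [(0, 0) (81, 0) (81, 11) (0, 11)]
2. ⊥bis P2·P0 via (32.245,4.07): [(32.8884, 0) (81, 0) (81, 11) (31.1495, 11)]  |A|=538.7917
3. ⊥bis P2·P1 via (30.03,5.65): [(32.8884, 0) (81, 0) (81, 11) (31.1495, 11)]  |A|=538.7917
4. ⊥bis P2·P3 via (56.97,7.03): [(32.8884, 0) (57.5347, 0) (56.6511, 11) (31.1495, 11)]  |A|=275.8136
5. ⊥bis P2·P4 via (38.07,3.55): [(39.3946, 0) (57.5347, 0) (56.6511, 11) (35.2901, 11)]  |A|=217.2556
6. ⊥bis P2·P5 via (42.14,7.485): [(38.851, 1.457) (39.3946, 0) (57.5347, 0) (56.6511, 11) (44.0579, 11)]  |A|=175.4205
7. canonical 5-gon: [(38.851, 1.457) (39.3946, 0) (57.5347, 0) (56.6511, 11) (44.0579, 11)]
8. shoelace: 175.4205

Area of P2's cell: 175.4205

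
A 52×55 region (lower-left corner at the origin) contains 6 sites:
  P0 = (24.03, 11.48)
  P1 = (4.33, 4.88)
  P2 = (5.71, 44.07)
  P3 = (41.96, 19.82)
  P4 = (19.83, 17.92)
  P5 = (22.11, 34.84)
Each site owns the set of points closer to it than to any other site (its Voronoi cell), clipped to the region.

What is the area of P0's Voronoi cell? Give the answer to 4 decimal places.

Area of P0's cell: 335.9609

1. box [0,52]×[0,55]: [(0, 0) (52, 0) (52, 55) (0, 55)]
2. ⊥bis P0·P1 via (14.18,8.18): [(0, 50.5052) (16.9205, 0) (52, 0) (52, 55) (0, 55)]  |A|=2432.7136
3. ⊥bis P0·P2 via (14.87,27.775): [(8.7649, 24.3431) (16.9205, 0) (52, 0) (52, 48.6471)]  |A|=1478.6023
4. ⊥bis P0·P3 via (32.995,15.65): [(24.7673, 33.3386) (8.7649, 24.3431) (16.9205, 0) (40.2745, 0)]  |A|=620.7496
5. ⊥bis P0·P4 via (21.93,14.7): [(30.7587, 20.4578) (13.777, 9.3828) (16.9205, 0) (40.2745, 0)]  |A|=335.9609
6. ⊥bis P0·P5 via (23.07,23.16): [(30.7587, 20.4578) (13.777, 9.3828) (16.9205, 0) (40.2745, 0)]  |A|=335.9609
7. canonical 4-gon: [(30.7587, 20.4578) (13.777, 9.3828) (16.9205, 0) (40.2745, 0)]
8. shoelace: 335.9609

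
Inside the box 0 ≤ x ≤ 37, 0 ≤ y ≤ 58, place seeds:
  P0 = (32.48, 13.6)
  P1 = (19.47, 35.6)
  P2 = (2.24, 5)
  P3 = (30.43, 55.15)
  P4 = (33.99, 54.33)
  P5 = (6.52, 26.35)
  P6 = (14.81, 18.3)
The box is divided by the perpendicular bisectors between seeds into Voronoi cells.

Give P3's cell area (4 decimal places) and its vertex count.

1. box [0,37]×[0,58]: [(0, 0) (37, 0) (37, 58) (0, 58)]
2. ⊥bis P3·P0 via (31.455,34.375): [(0, 32.8231) (37, 34.6486) (37, 58) (0, 58)]  |A|=897.7745
3. ⊥bis P3·P1 via (24.95,45.375): [(37, 38.6196) (37, 58) (2.43, 58)]  |A|=334.9898
4. ⊥bis P3·P2 via (16.335,30.075): [(37, 38.6196) (37, 58) (2.43, 58)]  |A|=334.9898
5. ⊥bis P3·P4 via (32.21,54.74): [(29.4693, 42.8414) (32.9609, 58) (2.43, 58)]  |A|=231.4024
6. ⊥bis P3·P5 via (18.475,40.75): [(29.4693, 42.8414) (32.9609, 58) (2.43, 58)]  |A|=231.4024
7. ⊥bis P3·P6 via (22.62,36.725): [(29.4693, 42.8414) (32.9609, 58) (2.43, 58)]  |A|=231.4024
8. canonical 3-gon: [(29.4693, 42.8414) (32.9609, 58) (2.43, 58)]
9. shoelace: 231.4024

Area of P3's cell: 231.4024 (3 vertices)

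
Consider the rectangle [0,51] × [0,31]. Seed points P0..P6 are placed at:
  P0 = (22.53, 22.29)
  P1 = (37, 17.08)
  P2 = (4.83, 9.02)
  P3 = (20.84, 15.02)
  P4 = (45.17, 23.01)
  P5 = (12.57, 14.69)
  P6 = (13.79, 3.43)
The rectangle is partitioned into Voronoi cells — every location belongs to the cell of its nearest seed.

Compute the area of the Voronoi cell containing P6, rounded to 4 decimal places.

Area of P6's cell: 152.1448

1. box [0,51]×[0,31]: [(0, 0) (51, 0) (51, 31) (0, 31)]
2. ⊥bis P6·P0 via (18.16,12.86): [(0, 21.2756) (0, 0) (45.9105, 0)]  |A|=488.3872
3. ⊥bis P6·P1 via (25.395,10.255): [(25.9996, 9.227) (0, 21.2756) (0, 0) (31.4261, 0)]  |A|=421.5628
4. ⊥bis P6·P2 via (9.31,6.225): [(25.9996, 9.227) (14.5059, 14.5534) (5.4263, 0) (31.4261, 0)]  |A|=227.7661
5. ⊥bis P6·P3 via (17.315,9.225): [(30.8387, 0.9988) (12.8689, 11.9295) (5.4263, 0) (31.4261, 0)]  |A|=160.8452
6. ⊥bis P6·P4 via (29.48,13.22): [(30.8387, 0.9988) (12.8689, 11.9295) (5.4263, 0) (31.4261, 0)]  |A|=160.8452
7. ⊥bis P6·P5 via (13.18,9.06): [(30.8387, 0.9988) (16.9201, 9.4652) (10.9264, 8.8158) (5.4263, 0) (31.4261, 0)]  |A|=152.1448
8. canonical 5-gon: [(30.8387, 0.9988) (16.9201, 9.4652) (10.9264, 8.8158) (5.4263, 0) (31.4261, 0)]
9. shoelace: 152.1448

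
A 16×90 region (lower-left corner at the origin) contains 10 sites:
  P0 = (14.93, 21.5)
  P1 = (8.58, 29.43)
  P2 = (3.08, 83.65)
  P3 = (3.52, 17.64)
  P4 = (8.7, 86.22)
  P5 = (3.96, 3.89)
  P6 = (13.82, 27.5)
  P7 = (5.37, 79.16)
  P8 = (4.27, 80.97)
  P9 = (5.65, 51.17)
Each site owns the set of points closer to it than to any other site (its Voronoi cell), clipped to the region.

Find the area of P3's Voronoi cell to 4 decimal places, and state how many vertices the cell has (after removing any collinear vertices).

1. box [0,16]×[0,90]: [(0, 0) (16, 0) (16, 90) (0, 90)]
2. ⊥bis P3·P0 via (9.225,19.57): [(0, 46.8387) (0, 0) (15.8455, 0)]  |A|=371.0921
3. ⊥bis P3·P1 via (6.05,23.535): [(8.1951, 22.6144) (0, 26.1315) (0, 0) (15.8455, 0)]  |A|=286.2434
4. ⊥bis P3·P2 via (3.3,50.645): [(8.1951, 22.6144) (0, 26.1315) (0, 0) (15.8455, 0)]  |A|=286.2434
5. ⊥bis P3·P4 via (6.11,51.93): [(8.1951, 22.6144) (0, 26.1315) (0, 0) (15.8455, 0)]  |A|=286.2434
6. ⊥bis P3·P5 via (3.74,10.765): [(12.1131, 11.0329) (8.1951, 22.6144) (0, 26.1315) (0, 10.6453)]  |A|=134.3582
7. ⊥bis P3·P6 via (8.67,22.57): [(12.1131, 11.0329) (8.1951, 22.6144) (0, 26.1315) (0, 10.6453)]  |A|=134.3582
8. ⊥bis P3·P7 via (4.445,48.4): [(12.1131, 11.0329) (8.1951, 22.6144) (0, 26.1315) (0, 10.6453)]  |A|=134.3582
9. ⊥bis P3·P8 via (3.895,49.305): [(12.1131, 11.0329) (8.1951, 22.6144) (0, 26.1315) (0, 10.6453)]  |A|=134.3582
10. ⊥bis P3·P9 via (4.585,34.405): [(12.1131, 11.0329) (8.1951, 22.6144) (0, 26.1315) (0, 10.6453)]  |A|=134.3582
11. canonical 4-gon: [(12.1131, 11.0329) (8.1951, 22.6144) (0, 26.1315) (0, 10.6453)]
12. shoelace: 134.3582

Area of P3's cell: 134.3582 (4 vertices)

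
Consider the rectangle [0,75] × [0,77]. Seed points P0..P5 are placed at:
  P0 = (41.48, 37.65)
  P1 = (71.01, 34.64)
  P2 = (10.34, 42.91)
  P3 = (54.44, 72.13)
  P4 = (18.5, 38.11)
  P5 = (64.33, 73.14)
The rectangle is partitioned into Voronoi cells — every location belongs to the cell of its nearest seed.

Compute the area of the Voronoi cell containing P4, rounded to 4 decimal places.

1. box [0,75]×[0,77]: [(0, 0) (75, 0) (75, 77) (0, 77)]
2. ⊥bis P4·P0 via (29.99,37.88): [(0, 0) (29.2317, 0) (30.7731, 77) (0, 77)]  |A|=2310.1856
3. ⊥bis P4·P1 via (44.755,36.375): [(0, 0) (29.2317, 0) (30.7731, 77) (0, 77)]  |A|=2310.1856
4. ⊥bis P4·P2 via (14.42,40.51): [(0, 15.996) (0, 0) (29.2317, 0) (30.593, 68.0041)]  |A|=1238.6221
5. ⊥bis P4·P3 via (36.47,55.12): [(28.1712, 63.8871) (0, 15.996) (0, 0) (29.2317, 0) (30.4621, 61.4669)]  |A|=1230.9757
6. ⊥bis P4·P5 via (41.415,55.625): [(28.1712, 63.8871) (0, 15.996) (0, 0) (29.2317, 0) (30.4621, 61.4669)]  |A|=1230.9757
7. canonical 5-gon: [(28.1712, 63.8871) (0, 15.996) (0, 0) (29.2317, 0) (30.4621, 61.4669)]
8. shoelace: 1230.9757

Area of P4's cell: 1230.9757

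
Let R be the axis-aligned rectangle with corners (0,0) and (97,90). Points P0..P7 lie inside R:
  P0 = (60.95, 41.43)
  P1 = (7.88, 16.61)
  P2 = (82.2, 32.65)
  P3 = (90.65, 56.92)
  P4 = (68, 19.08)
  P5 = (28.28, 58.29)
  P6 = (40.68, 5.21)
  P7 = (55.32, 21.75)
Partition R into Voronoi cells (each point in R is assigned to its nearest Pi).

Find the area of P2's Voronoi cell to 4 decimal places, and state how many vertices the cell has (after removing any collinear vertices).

Area of P2's cell: 722.3567 (4 vertices)

1. box [0,97]×[0,90]: [(0, 0) (97, 0) (97, 90) (0, 90)]
2. ⊥bis P2·P0 via (71.575,37.04): [(56.2709, 0) (97, 0) (97, 90) (93.4568, 90)]  |A|=1992.2504
3. ⊥bis P2·P1 via (45.04,24.63): [(56.2709, 0) (97, 0) (97, 90) (93.4568, 90)]  |A|=1992.2504
4. ⊥bis P2·P3 via (86.425,44.785): [(76.2402, 48.331) (56.2709, 0) (97, 0) (97, 41.1031)]  |A|=1410.8851
5. ⊥bis P2·P4 via (75.1,25.865): [(76.2402, 48.331) (69.4155, 31.8134) (97, 2.9483) (97, 41.1031)]  |A|=722.3567
6. ⊥bis P2·P5 via (55.24,45.47): [(76.2402, 48.331) (69.4155, 31.8134) (97, 2.9483) (97, 41.1031)]  |A|=722.3567
7. ⊥bis P2·P6 via (61.44,18.93): [(76.2402, 48.331) (69.4155, 31.8134) (97, 2.9483) (97, 41.1031)]  |A|=722.3567
8. ⊥bis P2·P7 via (68.76,27.2): [(76.2402, 48.331) (69.4155, 31.8134) (97, 2.9483) (97, 41.1031)]  |A|=722.3567
9. canonical 4-gon: [(76.2402, 48.331) (69.4155, 31.8134) (97, 2.9483) (97, 41.1031)]
10. shoelace: 722.3567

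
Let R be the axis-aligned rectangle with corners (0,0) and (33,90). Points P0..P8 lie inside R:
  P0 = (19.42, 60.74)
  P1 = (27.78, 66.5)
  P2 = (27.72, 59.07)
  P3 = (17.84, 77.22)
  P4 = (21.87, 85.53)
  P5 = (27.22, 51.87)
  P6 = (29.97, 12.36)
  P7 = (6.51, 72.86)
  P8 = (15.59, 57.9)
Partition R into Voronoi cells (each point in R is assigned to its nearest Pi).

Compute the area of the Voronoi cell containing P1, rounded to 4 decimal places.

1. box [0,33]×[0,90]: [(0, 0) (33, 0) (33, 90) (0, 90)]
2. ⊥bis P1·P0 via (23.6,63.62): [(33, 49.9769) (33, 90) (5.4243, 90)]  |A|=551.8318
3. ⊥bis P1·P2 via (27.75,62.785): [(24.1553, 62.814) (33, 62.7426) (33, 90) (5.4243, 90)]  |A|=495.3776
4. ⊥bis P1·P3 via (22.81,71.86): [(19.8279, 69.0948) (24.1553, 62.814) (33, 62.7426) (33, 81.3086)]  |A|=149.8981
5. ⊥bis P1·P4 via (24.825,76.015): [(28.533, 77.1666) (19.8279, 69.0948) (24.1553, 62.814) (33, 62.7426) (33, 78.5538)]  |A|=143.7454
6. ⊥bis P1·P5 via (27.5,59.185): [(28.533, 77.1666) (19.8279, 69.0948) (24.1553, 62.814) (33, 62.7426) (33, 78.5538)]  |A|=143.7454
7. ⊥bis P1·P6 via (28.875,39.43): [(28.533, 77.1666) (19.8279, 69.0948) (24.1553, 62.814) (33, 62.7426) (33, 78.5538)]  |A|=143.7454
8. ⊥bis P1·P7 via (17.145,69.68): [(28.533, 77.1666) (19.8279, 69.0948) (24.1553, 62.814) (33, 62.7426) (33, 78.5538)]  |A|=143.7454
9. ⊥bis P1·P8 via (21.685,62.2): [(28.533, 77.1666) (19.8279, 69.0948) (24.1553, 62.814) (33, 62.7426) (33, 78.5538)]  |A|=143.7454
10. canonical 5-gon: [(28.533, 77.1666) (19.8279, 69.0948) (24.1553, 62.814) (33, 62.7426) (33, 78.5538)]
11. shoelace: 143.7454

Area of P1's cell: 143.7454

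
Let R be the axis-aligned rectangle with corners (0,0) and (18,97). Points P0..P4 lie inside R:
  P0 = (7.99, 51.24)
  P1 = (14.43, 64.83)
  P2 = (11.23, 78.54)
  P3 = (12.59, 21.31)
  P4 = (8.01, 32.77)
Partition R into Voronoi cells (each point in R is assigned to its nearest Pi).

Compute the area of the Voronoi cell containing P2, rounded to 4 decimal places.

1. box [0,18]×[0,97]: [(0, 0) (18, 0) (18, 97) (0, 97)]
2. ⊥bis P2·P0 via (9.61,64.89): [(0, 66.0305) (18, 63.8943) (18, 97) (0, 97)]  |A|=576.6769
3. ⊥bis P2·P1 via (12.83,71.685): [(0, 68.6904) (18, 72.8917) (18, 97) (0, 97)]  |A|=471.761
4. ⊥bis P2·P3 via (11.91,49.925): [(0, 68.6904) (18, 72.8917) (18, 97) (0, 97)]  |A|=471.761
5. ⊥bis P2·P4 via (9.62,55.655): [(0, 68.6904) (18, 72.8917) (18, 97) (0, 97)]  |A|=471.761
6. canonical 4-gon: [(0, 68.6904) (18, 72.8917) (18, 97) (0, 97)]
7. shoelace: 471.761

Area of P2's cell: 471.7610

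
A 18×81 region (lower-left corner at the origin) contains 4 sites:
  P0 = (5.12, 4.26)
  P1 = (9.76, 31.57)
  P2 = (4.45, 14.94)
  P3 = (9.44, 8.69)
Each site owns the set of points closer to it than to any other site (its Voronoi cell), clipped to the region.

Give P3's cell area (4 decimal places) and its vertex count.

1. box [0,18]×[0,81]: [(0, 0) (18, 0) (18, 81) (0, 81)]
2. ⊥bis P3·P0 via (7.28,6.475): [(0, 13.5742) (13.9199, 0) (18, 0) (18, 81) (0, 81)]  |A|=1363.5242
3. ⊥bis P3·P1 via (9.6,20.13): [(0, 20.2643) (0, 13.5742) (13.9199, 0) (18, 0) (18, 20.0125)]  |A|=268.0153
4. ⊥bis P3·P2 via (6.945,11.815): [(17.226, 20.0233) (4.1183, 9.5582) (13.9199, 0) (18, 0) (18, 20.0125)]  |A|=162.524
5. canonical 5-gon: [(17.226, 20.0233) (4.1183, 9.5582) (13.9199, 0) (18, 0) (18, 20.0125)]
6. shoelace: 162.524

Area of P3's cell: 162.5240 (5 vertices)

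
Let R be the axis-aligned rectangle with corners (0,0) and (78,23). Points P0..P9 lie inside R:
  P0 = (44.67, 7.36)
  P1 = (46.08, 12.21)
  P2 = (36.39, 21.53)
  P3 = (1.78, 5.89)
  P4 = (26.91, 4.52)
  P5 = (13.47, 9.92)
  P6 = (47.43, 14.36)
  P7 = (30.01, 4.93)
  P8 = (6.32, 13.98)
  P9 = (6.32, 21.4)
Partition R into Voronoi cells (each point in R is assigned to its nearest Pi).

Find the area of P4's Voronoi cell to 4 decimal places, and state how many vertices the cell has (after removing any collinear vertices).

Area of P4's cell: 121.7779 (4 vertices)

1. box [0,78]×[0,23]: [(0, 0) (78, 0) (78, 23) (0, 23)]
2. ⊥bis P4·P0 via (35.79,5.94): [(0, 0) (36.7399, 0) (33.0619, 23) (0, 23)]  |A|=802.7207
3. ⊥bis P4·P1 via (36.495,8.365): [(0, 0) (36.7399, 0) (34.6778, 12.8949) (30.6242, 23) (0, 23)]  |A|=790.4039
4. ⊥bis P4·P2 via (31.65,13.025): [(0, 0) (36.7399, 0) (34.9512, 11.1852) (13.7518, 23) (0, 23)]  |A|=688.6477
5. ⊥bis P4·P3 via (14.345,5.205): [(14.0612, 0) (36.7399, 0) (34.9512, 11.1852) (15.269, 22.1544)]  |A|=351.4804
6. ⊥bis P4·P5 via (20.19,7.22): [(17.2891, 0) (36.7399, 0) (34.9512, 11.1852) (24.1923, 17.1813)]  |A|=221.9025
7. ⊥bis P4·P6 via (37.17,9.44): [(17.2891, 0) (36.7399, 0) (34.9512, 11.1852) (24.1923, 17.1813)]  |A|=221.9025
8. ⊥bis P4·P7 via (28.46,4.725): [(17.2891, 0) (29.0849, 0) (27.0211, 15.6048) (24.1923, 17.1813)]  |A|=121.7779
9. ⊥bis P4·P8 via (16.615,9.25): [(17.2891, 0) (29.0849, 0) (27.0211, 15.6048) (24.1923, 17.1813)]  |A|=121.7779
10. ⊥bis P4·P9 via (16.615,12.96): [(17.2891, 0) (29.0849, 0) (27.0211, 15.6048) (24.1923, 17.1813)]  |A|=121.7779
11. canonical 4-gon: [(17.2891, 0) (29.0849, 0) (27.0211, 15.6048) (24.1923, 17.1813)]
12. shoelace: 121.7779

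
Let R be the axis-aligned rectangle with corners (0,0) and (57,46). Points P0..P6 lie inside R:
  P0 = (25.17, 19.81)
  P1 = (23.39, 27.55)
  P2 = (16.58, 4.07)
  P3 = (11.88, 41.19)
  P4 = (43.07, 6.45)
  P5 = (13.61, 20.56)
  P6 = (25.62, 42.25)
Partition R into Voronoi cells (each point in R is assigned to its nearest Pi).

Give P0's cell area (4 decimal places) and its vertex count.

1. box [0,57]×[0,46]: [(0, 0) (57, 0) (57, 46) (0, 46)]
2. ⊥bis P0·P1 via (24.28,23.68): [(0, 18.0962) (0, 0) (57, 0) (57, 31.2048)]  |A|=1405.078
3. ⊥bis P0·P2 via (20.875,11.94): [(6.7501, 19.6486) (42.7534, 0) (57, 0) (57, 31.2048)]  |A|=923.9805
4. ⊥bis P0·P3 via (18.525,30.5): [(6.7501, 19.6486) (42.7534, 0) (57, 0) (57, 31.2048)]  |A|=923.9805
5. ⊥bis P0·P4 via (34.12,13.13): [(45.6648, 28.598) (6.7501, 19.6486) (29.6554, 7.1482)]  |A|=345.7185
6. ⊥bis P0·P5 via (19.39,20.185): [(45.6648, 28.598) (19.5461, 22.5913) (18.9241, 13.0047) (29.6554, 7.1482)]  |A|=285.298
7. ⊥bis P0·P6 via (25.395,31.03): [(45.6648, 28.598) (19.5461, 22.5913) (18.9241, 13.0047) (29.6554, 7.1482)]  |A|=285.298
8. canonical 4-gon: [(45.6648, 28.598) (19.5461, 22.5913) (18.9241, 13.0047) (29.6554, 7.1482)]
9. shoelace: 285.298

Area of P0's cell: 285.2980 (4 vertices)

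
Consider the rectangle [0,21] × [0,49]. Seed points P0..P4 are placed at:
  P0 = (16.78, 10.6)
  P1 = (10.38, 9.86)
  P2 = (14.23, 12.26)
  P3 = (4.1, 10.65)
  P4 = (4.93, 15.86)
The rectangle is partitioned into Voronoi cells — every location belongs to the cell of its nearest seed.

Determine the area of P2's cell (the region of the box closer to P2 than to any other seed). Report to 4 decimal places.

Area of P2's cell: 175.1491

1. box [0,21]×[0,49]: [(0, 0) (21, 0) (21, 49) (0, 49)]
2. ⊥bis P2·P0 via (15.505,11.43): [(0, 0) (8.0643, 0) (21, 19.8711) (21, 49) (0, 49)]  |A|=900.4766
3. ⊥bis P2·P1 via (12.305,11.06): [(0, 30.7993) (13.7525, 8.7379) (21, 19.8711) (21, 49) (0, 49)]  |A|=653.4601
4. ⊥bis P2·P3 via (9.165,11.455): [(8.1747, 17.6856) (13.7525, 8.7379) (21, 19.8711) (21, 49) (3.1978, 49)]  |A|=528.998
5. ⊥bis P2·P4 via (9.58,14.06): [(9.9075, 14.906) (13.7525, 8.7379) (21, 19.8711) (21, 43.5617)]  |A|=175.1491
6. canonical 4-gon: [(9.9075, 14.906) (13.7525, 8.7379) (21, 19.8711) (21, 43.5617)]
7. shoelace: 175.1491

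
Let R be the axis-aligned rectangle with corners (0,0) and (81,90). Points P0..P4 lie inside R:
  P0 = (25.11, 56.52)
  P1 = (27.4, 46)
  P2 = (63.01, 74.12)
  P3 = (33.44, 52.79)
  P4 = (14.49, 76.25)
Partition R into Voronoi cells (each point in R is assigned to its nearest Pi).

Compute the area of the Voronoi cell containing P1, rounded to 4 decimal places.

1. box [0,81]×[0,90]: [(0, 0) (81, 0) (81, 90) (0, 90)]
2. ⊥bis P1·P0 via (26.255,51.26): [(0, 45.5448) (0, 0) (81, 0) (81, 63.1769)]  |A|=4403.2297
3. ⊥bis P1·P2 via (45.205,60.06): [(48.3552, 56.0708) (0, 45.5448) (0, 0) (81, 0) (81, 14.7307)]  |A|=3612.4699
4. ⊥bis P1·P3 via (30.42,49.395): [(27.9168, 51.6217) (0, 45.5448) (0, 0) (81, 0) (81, 4.4019)]  |A|=2843.2453
5. ⊥bis P1·P4 via (20.945,61.125): [(27.9168, 51.6217) (0, 45.5448) (0, 0) (81, 0) (81, 4.4019)]  |A|=2843.2453
6. canonical 5-gon: [(27.9168, 51.6217) (0, 45.5448) (0, 0) (81, 0) (81, 4.4019)]
7. shoelace: 2843.2453

Area of P1's cell: 2843.2453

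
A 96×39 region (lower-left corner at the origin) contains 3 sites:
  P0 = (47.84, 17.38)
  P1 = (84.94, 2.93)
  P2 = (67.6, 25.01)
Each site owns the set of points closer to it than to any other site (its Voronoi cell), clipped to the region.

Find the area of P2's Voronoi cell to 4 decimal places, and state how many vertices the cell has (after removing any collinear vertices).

1. box [0,96]×[0,39]: [(0, 0) (96, 0) (96, 39) (0, 39)]
2. ⊥bis P2·P0 via (57.72,21.195): [(65.9041, 0) (96, 0) (96, 39) (50.8449, 39)]  |A|=1467.3946
3. ⊥bis P2·P1 via (76.27,13.97): [(64.1769, 4.473) (96, 29.4645) (96, 39) (50.8449, 39)]  |A|=931.26
4. canonical 4-gon: [(64.1769, 4.473) (96, 29.4645) (96, 39) (50.8449, 39)]
5. shoelace: 931.26

Area of P2's cell: 931.2600 (4 vertices)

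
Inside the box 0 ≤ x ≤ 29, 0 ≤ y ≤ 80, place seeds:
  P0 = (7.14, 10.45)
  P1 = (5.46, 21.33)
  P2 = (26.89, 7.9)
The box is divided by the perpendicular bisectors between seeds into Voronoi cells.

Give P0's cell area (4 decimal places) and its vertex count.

1. box [0,29]×[0,80]: [(0, 0) (29, 0) (29, 80) (0, 80)]
2. ⊥bis P0·P1 via (6.3,15.89): [(0, 14.9172) (0, 0) (29, 0) (29, 19.3951)]  |A|=497.5291
3. ⊥bis P0·P2 via (17.015,9.175): [(18.1176, 17.7148) (0, 14.9172) (0, 0) (15.8304, 0)]  |A|=275.3478
4. canonical 4-gon: [(18.1176, 17.7148) (0, 14.9172) (0, 0) (15.8304, 0)]
5. shoelace: 275.3478

Area of P0's cell: 275.3478 (4 vertices)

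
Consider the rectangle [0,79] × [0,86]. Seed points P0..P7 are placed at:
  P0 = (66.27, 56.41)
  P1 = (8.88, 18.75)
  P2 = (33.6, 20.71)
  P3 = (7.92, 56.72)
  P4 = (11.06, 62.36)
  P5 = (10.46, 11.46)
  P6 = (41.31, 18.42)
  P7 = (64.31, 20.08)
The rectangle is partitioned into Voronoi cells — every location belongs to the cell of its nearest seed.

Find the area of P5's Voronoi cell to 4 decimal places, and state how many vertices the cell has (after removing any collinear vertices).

Area of P5's cell: 390.3661 (4 vertices)

1. box [0,79]×[0,86]: [(0, 0) (79, 0) (79, 86) (0, 86)]
2. ⊥bis P5·P0 via (38.365,33.935): [(0, 81.5691) (0, 0) (65.6966, 0)]  |A|=2679.4059
3. ⊥bis P5·P1 via (9.67,15.105): [(47.0124, 23.1984) (0, 13.0092) (0, 0) (65.6966, 0)]  |A|=1067.8246
4. ⊥bis P5·P2 via (22.03,16.085): [(21.405, 17.6484) (0, 13.0092) (0, 0) (28.4598, 0)]  |A|=390.3661
5. ⊥bis P5·P3 via (9.19,34.09): [(21.405, 17.6484) (0, 13.0092) (0, 0) (28.4598, 0)]  |A|=390.3661
6. ⊥bis P5·P4 via (10.76,36.91): [(21.405, 17.6484) (0, 13.0092) (0, 0) (28.4598, 0)]  |A|=390.3661
7. ⊥bis P5·P6 via (25.885,14.94): [(21.405, 17.6484) (0, 13.0092) (0, 0) (28.4598, 0)]  |A|=390.3661
8. ⊥bis P5·P7 via (37.385,15.77): [(21.405, 17.6484) (0, 13.0092) (0, 0) (28.4598, 0)]  |A|=390.3661
9. canonical 4-gon: [(21.405, 17.6484) (0, 13.0092) (0, 0) (28.4598, 0)]
10. shoelace: 390.3661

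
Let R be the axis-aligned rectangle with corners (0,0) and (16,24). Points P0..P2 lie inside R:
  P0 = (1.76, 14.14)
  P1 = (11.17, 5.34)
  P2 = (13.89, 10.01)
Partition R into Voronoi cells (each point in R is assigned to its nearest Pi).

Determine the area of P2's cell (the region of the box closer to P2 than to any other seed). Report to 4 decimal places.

Area of P2's cell: 106.6990

1. box [0,16]×[0,24]: [(0, 0) (16, 0) (16, 24) (0, 24)]
2. ⊥bis P2·P0 via (7.825,12.075): [(3.7137, 0) (16, 0) (16, 24) (11.8852, 24)]  |A|=196.8129
3. ⊥bis P2·P1 via (12.53,7.675): [(7.3534, 10.69) (16, 5.6539) (16, 24) (11.8852, 24)]  |A|=106.699
4. canonical 4-gon: [(7.3534, 10.69) (16, 5.6539) (16, 24) (11.8852, 24)]
5. shoelace: 106.699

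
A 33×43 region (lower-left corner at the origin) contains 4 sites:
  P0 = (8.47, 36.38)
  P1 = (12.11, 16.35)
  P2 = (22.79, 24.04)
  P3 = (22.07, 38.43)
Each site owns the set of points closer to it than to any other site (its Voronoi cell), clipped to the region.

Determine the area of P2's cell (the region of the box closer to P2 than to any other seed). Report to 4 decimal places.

1. box [0,33]×[0,43]: [(0, 0) (33, 0) (33, 43) (0, 43)]
2. ⊥bis P2·P0 via (15.63,30.21): [(0, 12.0721) (0, 0) (33, 0) (33, 43) (26.6516, 43)]  |A|=1006.8619
3. ⊥bis P2·P1 via (17.45,20.195): [(12.6929, 26.8017) (31.9912, 0) (33, 0) (33, 43) (26.6516, 43)]  |A|=501.5382
4. ⊥bis P2·P3 via (22.43,31.235): [(16.2467, 30.9256) (12.6929, 26.8017) (31.9912, 0) (33, 0) (33, 31.7639)]  |A|=369.0901
5. canonical 5-gon: [(16.2467, 30.9256) (12.6929, 26.8017) (31.9912, 0) (33, 0) (33, 31.7639)]
6. shoelace: 369.0901

Area of P2's cell: 369.0901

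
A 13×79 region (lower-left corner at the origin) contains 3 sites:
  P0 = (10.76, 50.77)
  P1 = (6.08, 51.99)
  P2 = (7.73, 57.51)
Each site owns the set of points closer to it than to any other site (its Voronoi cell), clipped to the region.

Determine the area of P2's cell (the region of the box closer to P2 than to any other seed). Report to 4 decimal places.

Area of P2's cell: 308.0583

1. box [0,13]×[0,79]: [(0, 0) (13, 0) (13, 79) (0, 79)]
2. ⊥bis P2·P0 via (9.245,54.14): [(0, 49.9839) (13, 55.8281) (13, 79) (0, 79)]  |A|=339.2224
3. ⊥bis P2·P1 via (6.905,54.75): [(0, 56.814) (9.1255, 54.0863) (13, 55.8281) (13, 79) (0, 79)]  |A|=308.0583
4. canonical 5-gon: [(0, 56.814) (9.1255, 54.0863) (13, 55.8281) (13, 79) (0, 79)]
5. shoelace: 308.0583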